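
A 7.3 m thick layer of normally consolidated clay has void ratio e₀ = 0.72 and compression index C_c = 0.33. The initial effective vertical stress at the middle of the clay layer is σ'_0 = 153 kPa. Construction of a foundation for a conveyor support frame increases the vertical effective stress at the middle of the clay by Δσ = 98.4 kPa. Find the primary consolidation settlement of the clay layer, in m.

Final effective stress: σ'_f = σ'_0 + Δσ = 153 + 98.4 = 251.4 kPa.
Normally consolidated clay, so the full stress increment lies on the virgin compression line:
S_c = C_c·H/(1+e₀)·log₁₀(σ'_f/σ'_0) = 0.33×7.3/(1+0.72)×log₁₀(251.4/153)
    = 1.4006 × 0.21567 = 0.3021 m

S_c ≈ 0.302 m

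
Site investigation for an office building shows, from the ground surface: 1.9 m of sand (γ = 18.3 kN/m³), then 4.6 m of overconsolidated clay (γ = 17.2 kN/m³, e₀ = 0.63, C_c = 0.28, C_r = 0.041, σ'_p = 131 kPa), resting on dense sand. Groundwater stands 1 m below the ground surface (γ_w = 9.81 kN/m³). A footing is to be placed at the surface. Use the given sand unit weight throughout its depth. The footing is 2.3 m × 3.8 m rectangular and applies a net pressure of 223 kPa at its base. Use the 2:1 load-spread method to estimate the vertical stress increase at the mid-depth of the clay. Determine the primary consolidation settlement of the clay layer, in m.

S_c ≈ 0.0315 m

Mid-depth of clay below the ground surface: z = 1.9 + 4.6/2 = 4.2 m.
Total vertical stress at mid-clay: σ_v = 18.3×1.9 + 17.2×2.3 = 74.33 kPa.
Pore pressure: u = 9.81×(4.2 − 1) = 31.392 kPa.
Initial effective stress: σ'_0 = σ_v − u = 74.33 − 31.392 = 42.938 kPa.
Stress increase at mid-clay by the 2:1 spreading method:
Δσ = qBL/((B+z)(L+z)) = 223×2.3×3.8/((2.3+4.2)(3.8+4.2)) = 37.481 kPa
Final effective stress: σ'_f = 42.938 + 37.481 = 80.419 kPa.
σ'_f = 80.419 ≤ σ'_p = 131 kPa, so the clay remains overconsolidated and only the recompression index applies:
S_c = C_r·H/(1+e₀)·log₁₀(σ'_f/σ'_0) = 0.041×4.6/1.63×log₁₀(80.419/42.938)
    = 0.11571 × 0.27252 = 0.03153 m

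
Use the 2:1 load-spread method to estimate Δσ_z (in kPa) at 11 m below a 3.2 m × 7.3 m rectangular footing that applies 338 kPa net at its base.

By the 2:1 method the load spreads at 1 horizontal : 2 vertical, so at depth z the loaded area has grown by z in each plan dimension:
Δσ = qBL/((B+z)(L+z)) = 338×3.2×7.3/((3.2+11)(7.3+11)) = 30.384 kPa

Δσ_z ≈ 30.4 kPa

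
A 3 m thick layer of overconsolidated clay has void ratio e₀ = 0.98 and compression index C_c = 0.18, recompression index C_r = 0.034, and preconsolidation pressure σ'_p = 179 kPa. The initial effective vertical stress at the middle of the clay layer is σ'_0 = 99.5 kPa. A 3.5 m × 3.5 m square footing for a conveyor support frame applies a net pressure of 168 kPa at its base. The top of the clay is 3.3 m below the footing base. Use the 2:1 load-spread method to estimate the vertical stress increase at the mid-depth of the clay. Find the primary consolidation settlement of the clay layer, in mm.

S_c ≈ 5.87 mm

Mid-depth of clay below the footing base: z = 3.3 + 3/2 = 4.8 m.
Stress increase at mid-clay by the 2:1 spreading method:
Δσ = qBL/((B+z)(L+z)) = 168×3.5×3.5/((3.5+4.8)(3.5+4.8)) = 29.874 kPa
Final effective stress: σ'_f = 99.5 + 29.874 = 129.37 kPa.
σ'_f = 129.37 ≤ σ'_p = 179 kPa, so the clay remains overconsolidated and only the recompression index applies:
S_c = C_r·H/(1+e₀)·log₁₀(σ'_f/σ'_0) = 0.034×3/1.98×log₁₀(129.37/99.5)
    = 0.051517 × 0.11401 = 0.005873 m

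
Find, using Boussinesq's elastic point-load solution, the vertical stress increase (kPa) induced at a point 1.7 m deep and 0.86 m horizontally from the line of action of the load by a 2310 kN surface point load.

Boussinesq vertical stress below a point load on an elastic half-space:
Δσ_z = 3P/(2πz²) · [1 + (r/z)²]^(−5/2)
r/z = 0.86/1.7 = 0.50588; [1+(r/z)²]^(−5/2) = 0.56571.
Δσ_z = 3×2310/(2π×1.7²) × 0.56571 = 381.64 × 0.56571 = 215.9 kPa

Δσ_z ≈ 216 kPa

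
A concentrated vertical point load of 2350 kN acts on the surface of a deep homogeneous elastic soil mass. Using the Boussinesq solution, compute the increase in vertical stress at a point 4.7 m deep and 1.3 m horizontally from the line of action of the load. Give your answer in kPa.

Δσ_z ≈ 42.2 kPa

Boussinesq vertical stress below a point load on an elastic half-space:
Δσ_z = 3P/(2πz²) · [1 + (r/z)²]^(−5/2)
r/z = 1.3/4.7 = 0.2766; [1+(r/z)²]^(−5/2) = 0.83169.
Δσ_z = 3×2350/(2π×4.7²) × 0.83169 = 50.794 × 0.83169 = 42.24 kPa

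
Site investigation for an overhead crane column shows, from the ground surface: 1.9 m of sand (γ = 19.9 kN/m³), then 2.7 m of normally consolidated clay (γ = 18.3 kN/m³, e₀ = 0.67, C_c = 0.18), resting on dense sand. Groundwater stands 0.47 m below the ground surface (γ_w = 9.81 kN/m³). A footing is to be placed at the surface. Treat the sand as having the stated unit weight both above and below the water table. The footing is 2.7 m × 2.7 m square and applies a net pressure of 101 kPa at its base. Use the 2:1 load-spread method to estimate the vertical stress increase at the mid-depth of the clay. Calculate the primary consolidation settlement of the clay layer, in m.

S_c ≈ 0.0586 m

Mid-depth of clay below the ground surface: z = 1.9 + 2.7/2 = 3.25 m.
Total vertical stress at mid-clay: σ_v = 19.9×1.9 + 18.3×1.35 = 62.515 kPa.
Pore pressure: u = 9.81×(3.25 − 0.47) = 27.272 kPa.
Initial effective stress: σ'_0 = σ_v − u = 62.515 − 27.272 = 35.243 kPa.
Stress increase at mid-clay by the 2:1 spreading method:
Δσ = qBL/((B+z)(L+z)) = 101×2.7×2.7/((2.7+3.25)(2.7+3.25)) = 20.798 kPa
Final effective stress: σ'_f = σ'_0 + Δσ = 35.243 + 20.798 = 56.041 kPa.
Normally consolidated clay, so the full stress increment lies on the virgin compression line:
S_c = C_c·H/(1+e₀)·log₁₀(σ'_f/σ'_0) = 0.18×2.7/(1+0.67)×log₁₀(56.041/35.243)
    = 0.29102 × 0.20143 = 0.05862 m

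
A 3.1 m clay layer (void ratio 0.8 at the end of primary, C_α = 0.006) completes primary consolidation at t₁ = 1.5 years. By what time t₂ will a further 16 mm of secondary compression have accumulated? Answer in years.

S_s = C_α·H/(1+e_p)·log₁₀(t₂/t₁) ⇒ log₁₀(t₂/t₁) = S_s·(1+e_p)/(C_α·H).
log₁₀(t₂/t₁) = 0.016 × (1+0.8) / (0.006×3.1) = 1.548
t₂ = t₁ × 10^1.548 = 1.5 × 35.35 = 53.02 years

t₂ ≈ 53 years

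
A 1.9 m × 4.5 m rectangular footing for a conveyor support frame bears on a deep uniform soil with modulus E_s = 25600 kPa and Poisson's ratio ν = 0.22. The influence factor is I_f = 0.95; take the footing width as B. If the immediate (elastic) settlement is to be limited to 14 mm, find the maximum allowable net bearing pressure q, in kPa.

q ≈ 209 kPa

S_e = q·B·(1−ν²)/E_s · I_f  ⇒  q = S_e·E_s / (B·(1−ν²)·I_f).
q = 0.014 × 25600 / (1.9 × 0.9516 × 0.95) = 208.7 kPa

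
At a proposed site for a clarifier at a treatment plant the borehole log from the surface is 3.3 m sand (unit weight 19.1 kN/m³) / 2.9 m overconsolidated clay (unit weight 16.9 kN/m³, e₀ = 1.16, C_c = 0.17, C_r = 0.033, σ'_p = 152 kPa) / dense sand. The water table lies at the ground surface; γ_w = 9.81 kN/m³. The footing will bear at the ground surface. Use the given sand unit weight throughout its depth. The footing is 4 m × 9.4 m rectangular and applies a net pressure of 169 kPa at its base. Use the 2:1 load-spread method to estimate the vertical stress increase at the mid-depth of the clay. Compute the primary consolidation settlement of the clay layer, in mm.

Mid-depth of clay below the ground surface: z = 3.3 + 2.9/2 = 4.75 m.
Total vertical stress at mid-clay: σ_v = 19.1×3.3 + 16.9×1.45 = 87.535 kPa.
Pore pressure: u = 9.81×(4.75 − 0) = 46.598 kPa.
Initial effective stress: σ'_0 = σ_v − u = 87.535 − 46.598 = 40.937 kPa.
Stress increase at mid-clay by the 2:1 spreading method:
Δσ = qBL/((B+z)(L+z)) = 169×4×9.4/((4+4.75)(9.4+4.75)) = 51.323 kPa
Final effective stress: σ'_f = 40.937 + 51.323 = 92.26 kPa.
σ'_f = 92.26 ≤ σ'_p = 152 kPa, so the clay remains overconsolidated and only the recompression index applies:
S_c = C_r·H/(1+e₀)·log₁₀(σ'_f/σ'_0) = 0.033×2.9/2.16×log₁₀(92.26/40.937)
    = 0.044306 × 0.3529 = 0.01564 m

S_c ≈ 15.6 mm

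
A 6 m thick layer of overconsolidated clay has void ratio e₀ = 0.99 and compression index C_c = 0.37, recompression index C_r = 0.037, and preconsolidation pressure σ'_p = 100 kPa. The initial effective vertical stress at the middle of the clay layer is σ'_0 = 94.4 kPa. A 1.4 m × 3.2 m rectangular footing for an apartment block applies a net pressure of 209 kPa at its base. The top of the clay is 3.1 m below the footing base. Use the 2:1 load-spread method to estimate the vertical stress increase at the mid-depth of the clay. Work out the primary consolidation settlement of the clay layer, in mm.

S_c ≈ 39.3 mm

Mid-depth of clay below the footing base: z = 3.1 + 6/2 = 6.1 m.
Stress increase at mid-clay by the 2:1 spreading method:
Δσ = qBL/((B+z)(L+z)) = 209×1.4×3.2/((1.4+6.1)(3.2+6.1)) = 13.424 kPa
Final effective stress: σ'_f = 94.4 + 13.424 = 107.82 kPa.
σ'_f = 107.82 > σ'_p = 100 kPa, so the stress path crosses the preconsolidation pressure — recompression up to σ'_p, then virgin compression beyond:
S_c = H/(1+e₀)·[C_r·log₁₀(σ'_p/σ'_0) + C_c·log₁₀(σ'_f/σ'_p)]
    = 6/1.99 × [0.037×log₁₀(100/94.4) + 0.37×log₁₀(107.82/100)]
    = 3.0151 × [0.00092604 + 0.012099] = 0.03927 m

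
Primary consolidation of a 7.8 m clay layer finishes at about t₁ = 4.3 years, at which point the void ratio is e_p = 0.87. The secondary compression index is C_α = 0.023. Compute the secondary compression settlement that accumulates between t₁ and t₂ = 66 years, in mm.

S_s ≈ 114 mm

Secondary compression: S_s = C_α·H/(1+e_p)·log₁₀(t₂/t₁)
S_s = 0.023×7.8/(1+0.87)×log₁₀(66/4.3)
    = 0.09594 × 1.186 = 0.1138 m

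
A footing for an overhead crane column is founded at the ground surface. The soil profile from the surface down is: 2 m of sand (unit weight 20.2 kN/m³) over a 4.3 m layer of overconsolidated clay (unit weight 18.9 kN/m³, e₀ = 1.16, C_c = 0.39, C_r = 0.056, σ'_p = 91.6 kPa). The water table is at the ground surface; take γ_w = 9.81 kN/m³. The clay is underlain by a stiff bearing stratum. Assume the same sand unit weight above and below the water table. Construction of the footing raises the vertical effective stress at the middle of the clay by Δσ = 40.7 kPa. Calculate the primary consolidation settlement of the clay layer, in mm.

S_c ≈ 33.8 mm

Mid-depth of clay below the ground surface: z = 2 + 4.3/2 = 4.15 m.
Total vertical stress at mid-clay: σ_v = 20.2×2 + 18.9×2.15 = 81.035 kPa.
Pore pressure: u = 9.81×(4.15 − 0) = 40.712 kPa.
Initial effective stress: σ'_0 = σ_v − u = 81.035 − 40.712 = 40.323 kPa.
Final effective stress: σ'_f = 40.323 + 40.7 = 81.023 kPa.
σ'_f = 81.023 ≤ σ'_p = 91.6 kPa, so the clay remains overconsolidated and only the recompression index applies:
S_c = C_r·H/(1+e₀)·log₁₀(σ'_f/σ'_0) = 0.056×4.3/2.16×log₁₀(81.023/40.323)
    = 0.11148 × 0.30306 = 0.03378 m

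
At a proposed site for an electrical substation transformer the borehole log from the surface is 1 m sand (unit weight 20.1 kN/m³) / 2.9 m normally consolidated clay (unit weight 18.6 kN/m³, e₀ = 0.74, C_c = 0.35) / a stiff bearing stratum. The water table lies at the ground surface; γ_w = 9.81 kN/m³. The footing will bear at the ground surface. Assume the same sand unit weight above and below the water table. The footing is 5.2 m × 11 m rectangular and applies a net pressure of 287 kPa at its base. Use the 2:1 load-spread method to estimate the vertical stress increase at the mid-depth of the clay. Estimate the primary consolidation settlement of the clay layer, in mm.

S_c ≈ 524 mm

Mid-depth of clay below the ground surface: z = 1 + 2.9/2 = 2.45 m.
Total vertical stress at mid-clay: σ_v = 20.1×1 + 18.6×1.45 = 47.07 kPa.
Pore pressure: u = 9.81×(2.45 − 0) = 24.035 kPa.
Initial effective stress: σ'_0 = σ_v − u = 47.07 − 24.035 = 23.035 kPa.
Stress increase at mid-clay by the 2:1 spreading method:
Δσ = qBL/((B+z)(L+z)) = 287×5.2×11/((5.2+2.45)(11+2.45)) = 159.55 kPa
Final effective stress: σ'_f = σ'_0 + Δσ = 23.035 + 159.55 = 182.59 kPa.
Normally consolidated clay, so the full stress increment lies on the virgin compression line:
S_c = C_c·H/(1+e₀)·log₁₀(σ'_f/σ'_0) = 0.35×2.9/(1+0.74)×log₁₀(182.59/23.035)
    = 0.58333 × 0.89909 = 0.5245 m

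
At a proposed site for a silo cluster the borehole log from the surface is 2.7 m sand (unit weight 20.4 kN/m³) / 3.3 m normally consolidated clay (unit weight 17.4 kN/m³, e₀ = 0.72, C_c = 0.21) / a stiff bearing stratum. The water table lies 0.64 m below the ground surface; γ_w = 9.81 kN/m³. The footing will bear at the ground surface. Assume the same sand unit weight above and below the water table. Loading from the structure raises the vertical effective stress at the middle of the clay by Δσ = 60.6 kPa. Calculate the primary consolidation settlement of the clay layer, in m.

Mid-depth of clay below the ground surface: z = 2.7 + 3.3/2 = 4.35 m.
Total vertical stress at mid-clay: σ_v = 20.4×2.7 + 17.4×1.65 = 83.79 kPa.
Pore pressure: u = 9.81×(4.35 − 0.64) = 36.395 kPa.
Initial effective stress: σ'_0 = σ_v − u = 83.79 − 36.395 = 47.395 kPa.
Final effective stress: σ'_f = σ'_0 + Δσ = 47.395 + 60.6 = 108 kPa.
Normally consolidated clay, so the full stress increment lies on the virgin compression line:
S_c = C_c·H/(1+e₀)·log₁₀(σ'_f/σ'_0) = 0.21×3.3/(1+0.72)×log₁₀(108/47.395)
    = 0.40291 × 0.35769 = 0.1441 m

S_c ≈ 0.144 m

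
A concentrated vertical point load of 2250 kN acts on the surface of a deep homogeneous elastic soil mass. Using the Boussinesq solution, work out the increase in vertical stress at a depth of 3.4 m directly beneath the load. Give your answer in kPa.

Δσ_z ≈ 92.9 kPa

Boussinesq vertical stress below a point load on an elastic half-space:
Δσ_z = 3P/(2πz²) · [1 + (r/z)²]^(−5/2)
r/z = 0/3.4 = 0; [1+(r/z)²]^(−5/2) = 1.
Δσ_z = 3×2250/(2π×3.4²) × 1 = 92.932 × 1 = 92.93 kPa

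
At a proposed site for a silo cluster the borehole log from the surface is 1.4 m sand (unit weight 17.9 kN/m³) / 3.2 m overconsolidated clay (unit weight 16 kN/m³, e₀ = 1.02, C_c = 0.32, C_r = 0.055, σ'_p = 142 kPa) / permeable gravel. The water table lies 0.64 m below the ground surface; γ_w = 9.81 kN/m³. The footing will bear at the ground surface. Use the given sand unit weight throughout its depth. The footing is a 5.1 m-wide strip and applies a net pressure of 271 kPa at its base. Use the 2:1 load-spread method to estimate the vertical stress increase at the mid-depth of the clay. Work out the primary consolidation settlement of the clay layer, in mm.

S_c ≈ 135 mm

Mid-depth of clay below the ground surface: z = 1.4 + 3.2/2 = 3 m.
Total vertical stress at mid-clay: σ_v = 17.9×1.4 + 16×1.6 = 50.66 kPa.
Pore pressure: u = 9.81×(3 − 0.64) = 23.152 kPa.
Initial effective stress: σ'_0 = σ_v − u = 50.66 − 23.152 = 27.508 kPa.
Stress increase at mid-clay by the 2:1 spreading method:
Δσ = qB/(B+z) = 271×5.1/(5.1+3) = 170.63 kPa
Final effective stress: σ'_f = 27.508 + 170.63 = 198.14 kPa.
σ'_f = 198.14 > σ'_p = 142 kPa, so the stress path crosses the preconsolidation pressure — recompression up to σ'_p, then virgin compression beyond:
S_c = H/(1+e₀)·[C_r·log₁₀(σ'_p/σ'_0) + C_c·log₁₀(σ'_f/σ'_p)]
    = 3.2/2.02 × [0.055×log₁₀(142/27.508) + 0.32×log₁₀(198.14/142)]
    = 1.5842 × [0.039206 + 0.046299] = 0.1355 m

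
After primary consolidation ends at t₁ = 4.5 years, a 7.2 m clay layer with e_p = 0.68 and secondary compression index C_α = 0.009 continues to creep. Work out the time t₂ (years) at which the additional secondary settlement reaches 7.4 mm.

S_s = C_α·H/(1+e_p)·log₁₀(t₂/t₁) ⇒ log₁₀(t₂/t₁) = S_s·(1+e_p)/(C_α·H).
log₁₀(t₂/t₁) = 0.0074 × (1+0.68) / (0.009×7.2) = 0.1919
t₂ = t₁ × 10^0.1919 = 4.5 × 1.555 = 6.999 years

t₂ ≈ 7 years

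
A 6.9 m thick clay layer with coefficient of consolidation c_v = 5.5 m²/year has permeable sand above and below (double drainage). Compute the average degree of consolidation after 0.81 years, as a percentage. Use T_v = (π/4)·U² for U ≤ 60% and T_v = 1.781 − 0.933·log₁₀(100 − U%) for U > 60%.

Drainage path length: H_d = H/2 = 3.45 m (double drainage).
T_v = c_v·t/H_d² = 5.5×0.81/3.45² = 0.37429.
T_v = 0.37429 corresponds to the U > 60% branch:
U = 1 − 10^((1.781 − T_v)/0.933)/100 = 0.6781

U ≈ 67.8 %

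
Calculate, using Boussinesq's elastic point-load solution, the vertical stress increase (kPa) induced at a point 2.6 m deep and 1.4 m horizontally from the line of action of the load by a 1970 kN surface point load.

Δσ_z ≈ 73.6 kPa

Boussinesq vertical stress below a point load on an elastic half-space:
Δσ_z = 3P/(2πz²) · [1 + (r/z)²]^(−5/2)
r/z = 1.4/2.6 = 0.53846; [1+(r/z)²]^(−5/2) = 0.52915.
Δσ_z = 3×1970/(2π×2.6²) × 0.52915 = 139.14 × 0.52915 = 73.63 kPa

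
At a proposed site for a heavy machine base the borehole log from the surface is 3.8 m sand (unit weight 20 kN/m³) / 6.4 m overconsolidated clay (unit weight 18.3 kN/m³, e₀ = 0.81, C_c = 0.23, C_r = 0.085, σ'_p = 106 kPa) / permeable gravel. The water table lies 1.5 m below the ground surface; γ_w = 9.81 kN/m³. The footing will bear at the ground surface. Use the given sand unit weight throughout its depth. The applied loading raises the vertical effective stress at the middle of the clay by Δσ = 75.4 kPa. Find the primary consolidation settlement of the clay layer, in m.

Mid-depth of clay below the ground surface: z = 3.8 + 6.4/2 = 7 m.
Total vertical stress at mid-clay: σ_v = 20×3.8 + 18.3×3.2 = 134.56 kPa.
Pore pressure: u = 9.81×(7 − 1.5) = 53.955 kPa.
Initial effective stress: σ'_0 = σ_v − u = 134.56 − 53.955 = 80.605 kPa.
Final effective stress: σ'_f = 80.605 + 75.4 = 156 kPa.
σ'_f = 156 > σ'_p = 106 kPa, so the stress path crosses the preconsolidation pressure — recompression up to σ'_p, then virgin compression beyond:
S_c = H/(1+e₀)·[C_r·log₁₀(σ'_p/σ'_0) + C_c·log₁₀(σ'_f/σ'_p)]
    = 6.4/1.81 × [0.085×log₁₀(106/80.605) + 0.23×log₁₀(156/106)]
    = 3.5359 × [0.01011 + 0.038598] = 0.1722 m

S_c ≈ 0.172 m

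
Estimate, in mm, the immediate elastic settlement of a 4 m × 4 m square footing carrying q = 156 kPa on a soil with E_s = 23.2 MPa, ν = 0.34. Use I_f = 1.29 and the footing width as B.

Immediate (elastic) settlement: S_e = q·B·(1−ν²)/E_s · I_f.
E_s = 23.2 MPa = 23200 kPa.
S_e = 156 × 4 × (1 − 0.34²) / 23200 × 1.29
    = 156 × 4 × 0.8844 / 23200 × 1.29
    = 0.03069 m = 30.69 mm

S_e ≈ 30.7 mm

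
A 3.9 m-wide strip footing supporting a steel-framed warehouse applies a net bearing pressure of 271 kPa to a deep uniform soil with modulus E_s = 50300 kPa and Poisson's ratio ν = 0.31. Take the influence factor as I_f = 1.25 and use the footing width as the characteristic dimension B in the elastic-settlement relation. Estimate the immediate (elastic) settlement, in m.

S_e ≈ 0.0237 m

Immediate (elastic) settlement: S_e = q·B·(1−ν²)/E_s · I_f.
S_e = 271 × 3.9 × (1 − 0.31²) / 50300 × 1.25
    = 271 × 3.9 × 0.9039 / 50300 × 1.25
    = 0.02374 m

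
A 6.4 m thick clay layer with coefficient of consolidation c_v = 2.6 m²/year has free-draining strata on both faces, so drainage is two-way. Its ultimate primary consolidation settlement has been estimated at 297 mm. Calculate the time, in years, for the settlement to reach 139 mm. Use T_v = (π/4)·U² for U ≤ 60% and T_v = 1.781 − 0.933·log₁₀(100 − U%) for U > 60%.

Drainage path length: H_d = H/2 = 3.2 m (double drainage).
U = S(t)/S_ult = 139/297 = 0.468.
U ≤ 60%: T_v = (π/4)·U² = (π/4)×0.46801² = 0.17203.
t = T_v·H_d²/c_v = 0.17203×3.2²/2.6 = 0.6775 years.

t ≈ 0.678 years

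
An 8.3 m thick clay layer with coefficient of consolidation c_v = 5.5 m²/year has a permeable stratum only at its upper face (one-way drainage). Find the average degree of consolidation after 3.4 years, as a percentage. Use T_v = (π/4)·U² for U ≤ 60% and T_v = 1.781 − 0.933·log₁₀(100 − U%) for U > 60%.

Drainage path length: H_d = H = 8.3 m (single drainage).
T_v = c_v·t/H_d² = 5.5×3.4/8.3² = 0.27145.
T_v = 0.27145 corresponds to the U ≤ 60% branch:
U = √(4T_v/π) = 0.5879

U ≈ 58.8 %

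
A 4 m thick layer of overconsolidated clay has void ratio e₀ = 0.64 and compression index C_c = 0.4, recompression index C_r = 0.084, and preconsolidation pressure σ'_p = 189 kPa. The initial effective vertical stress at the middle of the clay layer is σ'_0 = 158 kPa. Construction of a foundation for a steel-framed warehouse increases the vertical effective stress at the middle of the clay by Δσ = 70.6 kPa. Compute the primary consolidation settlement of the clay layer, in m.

Final effective stress: σ'_f = 158 + 70.6 = 228.6 kPa.
σ'_f = 228.6 > σ'_p = 189 kPa, so the stress path crosses the preconsolidation pressure — recompression up to σ'_p, then virgin compression beyond:
S_c = H/(1+e₀)·[C_r·log₁₀(σ'_p/σ'_0) + C_c·log₁₀(σ'_f/σ'_p)]
    = 4/1.64 × [0.084×log₁₀(189/158) + 0.4×log₁₀(228.6/189)]
    = 2.439 × [0.0065356 + 0.033046] = 0.09654 m

S_c ≈ 0.0965 m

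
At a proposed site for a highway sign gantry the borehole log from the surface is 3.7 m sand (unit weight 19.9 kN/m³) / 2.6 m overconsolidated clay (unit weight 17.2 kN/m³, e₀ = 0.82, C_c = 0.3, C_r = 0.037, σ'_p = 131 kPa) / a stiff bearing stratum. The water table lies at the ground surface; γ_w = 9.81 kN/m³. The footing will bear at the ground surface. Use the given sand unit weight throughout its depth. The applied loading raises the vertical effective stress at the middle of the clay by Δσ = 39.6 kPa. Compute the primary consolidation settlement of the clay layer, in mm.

S_c ≈ 14 mm

Mid-depth of clay below the ground surface: z = 3.7 + 2.6/2 = 5 m.
Total vertical stress at mid-clay: σ_v = 19.9×3.7 + 17.2×1.3 = 95.99 kPa.
Pore pressure: u = 9.81×(5 − 0) = 49.05 kPa.
Initial effective stress: σ'_0 = σ_v − u = 95.99 − 49.05 = 46.94 kPa.
Final effective stress: σ'_f = 46.94 + 39.6 = 86.54 kPa.
σ'_f = 86.54 ≤ σ'_p = 131 kPa, so the clay remains overconsolidated and only the recompression index applies:
S_c = C_r·H/(1+e₀)·log₁₀(σ'_f/σ'_0) = 0.037×2.6/1.82×log₁₀(86.54/46.94)
    = 0.052858 × 0.26567 = 0.01404 m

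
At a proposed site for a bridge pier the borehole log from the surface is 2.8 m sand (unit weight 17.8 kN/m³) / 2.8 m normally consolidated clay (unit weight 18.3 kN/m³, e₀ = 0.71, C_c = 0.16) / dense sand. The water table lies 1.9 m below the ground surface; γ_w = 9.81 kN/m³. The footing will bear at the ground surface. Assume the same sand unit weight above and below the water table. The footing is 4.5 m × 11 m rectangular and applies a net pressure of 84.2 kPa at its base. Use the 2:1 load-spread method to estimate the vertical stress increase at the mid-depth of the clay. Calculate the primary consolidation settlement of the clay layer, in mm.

S_c ≈ 53.2 mm

Mid-depth of clay below the ground surface: z = 2.8 + 2.8/2 = 4.2 m.
Total vertical stress at mid-clay: σ_v = 17.8×2.8 + 18.3×1.4 = 75.46 kPa.
Pore pressure: u = 9.81×(4.2 − 1.9) = 22.563 kPa.
Initial effective stress: σ'_0 = σ_v − u = 75.46 − 22.563 = 52.897 kPa.
Stress increase at mid-clay by the 2:1 spreading method:
Δσ = qBL/((B+z)(L+z)) = 84.2×4.5×11/((4.5+4.2)(11+4.2)) = 31.518 kPa
Final effective stress: σ'_f = σ'_0 + Δσ = 52.897 + 31.518 = 84.415 kPa.
Normally consolidated clay, so the full stress increment lies on the virgin compression line:
S_c = C_c·H/(1+e₀)·log₁₀(σ'_f/σ'_0) = 0.16×2.8/(1+0.71)×log₁₀(84.415/52.897)
    = 0.26199 × 0.20299 = 0.05318 m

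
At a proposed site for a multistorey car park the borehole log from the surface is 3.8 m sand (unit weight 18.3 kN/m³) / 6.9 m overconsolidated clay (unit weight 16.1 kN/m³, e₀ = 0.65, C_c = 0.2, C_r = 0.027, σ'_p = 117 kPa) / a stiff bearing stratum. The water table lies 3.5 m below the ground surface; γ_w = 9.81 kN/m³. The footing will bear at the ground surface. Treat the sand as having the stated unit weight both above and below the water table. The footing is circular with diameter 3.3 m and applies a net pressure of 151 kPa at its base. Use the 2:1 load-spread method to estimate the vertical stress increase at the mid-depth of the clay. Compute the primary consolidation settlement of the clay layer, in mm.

S_c ≈ 7.59 mm

Mid-depth of clay below the ground surface: z = 3.8 + 6.9/2 = 7.25 m.
Total vertical stress at mid-clay: σ_v = 18.3×3.8 + 16.1×3.45 = 125.09 kPa.
Pore pressure: u = 9.81×(7.25 − 3.5) = 36.788 kPa.
Initial effective stress: σ'_0 = σ_v − u = 125.09 − 36.788 = 88.302 kPa.
Stress increase at mid-clay by the 2:1 spreading method:
Δσ ≈ qD²/(D+z)² = 151×3.3²/(3.3+7.25)² = 14.774 kPa
Final effective stress: σ'_f = 88.302 + 14.774 = 103.08 kPa.
σ'_f = 103.08 ≤ σ'_p = 117 kPa, so the clay remains overconsolidated and only the recompression index applies:
S_c = C_r·H/(1+e₀)·log₁₀(σ'_f/σ'_0) = 0.027×6.9/1.65×log₁₀(103.08/88.302)
    = 0.11291 × 0.067204 = 0.007588 m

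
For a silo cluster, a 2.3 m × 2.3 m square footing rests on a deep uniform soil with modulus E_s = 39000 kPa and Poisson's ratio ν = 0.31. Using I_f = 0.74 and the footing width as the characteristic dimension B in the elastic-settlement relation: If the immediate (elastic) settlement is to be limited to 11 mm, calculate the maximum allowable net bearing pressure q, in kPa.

q ≈ 279 kPa

S_e = q·B·(1−ν²)/E_s · I_f  ⇒  q = S_e·E_s / (B·(1−ν²)·I_f).
q = 0.011 × 39000 / (2.3 × 0.9039 × 0.74) = 278.9 kPa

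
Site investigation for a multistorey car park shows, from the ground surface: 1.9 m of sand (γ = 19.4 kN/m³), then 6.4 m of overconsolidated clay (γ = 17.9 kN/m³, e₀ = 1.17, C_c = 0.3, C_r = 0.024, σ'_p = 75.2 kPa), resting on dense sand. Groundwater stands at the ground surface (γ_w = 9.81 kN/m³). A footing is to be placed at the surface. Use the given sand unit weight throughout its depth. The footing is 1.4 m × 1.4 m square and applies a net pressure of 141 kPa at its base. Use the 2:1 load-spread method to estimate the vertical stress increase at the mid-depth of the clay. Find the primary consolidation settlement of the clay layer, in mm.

Mid-depth of clay below the ground surface: z = 1.9 + 6.4/2 = 5.1 m.
Total vertical stress at mid-clay: σ_v = 19.4×1.9 + 17.9×3.2 = 94.14 kPa.
Pore pressure: u = 9.81×(5.1 − 0) = 50.031 kPa.
Initial effective stress: σ'_0 = σ_v − u = 94.14 − 50.031 = 44.109 kPa.
Stress increase at mid-clay by the 2:1 spreading method:
Δσ = qBL/((B+z)(L+z)) = 141×1.4×1.4/((1.4+5.1)(1.4+5.1)) = 6.5411 kPa
Final effective stress: σ'_f = 44.109 + 6.5411 = 50.65 kPa.
σ'_f = 50.65 ≤ σ'_p = 75.2 kPa, so the clay remains overconsolidated and only the recompression index applies:
S_c = C_r·H/(1+e₀)·log₁₀(σ'_f/σ'_0) = 0.024×6.4/2.17×log₁₀(50.65/44.109)
    = 0.070783 × 0.060052 = 0.004251 m

S_c ≈ 4.25 mm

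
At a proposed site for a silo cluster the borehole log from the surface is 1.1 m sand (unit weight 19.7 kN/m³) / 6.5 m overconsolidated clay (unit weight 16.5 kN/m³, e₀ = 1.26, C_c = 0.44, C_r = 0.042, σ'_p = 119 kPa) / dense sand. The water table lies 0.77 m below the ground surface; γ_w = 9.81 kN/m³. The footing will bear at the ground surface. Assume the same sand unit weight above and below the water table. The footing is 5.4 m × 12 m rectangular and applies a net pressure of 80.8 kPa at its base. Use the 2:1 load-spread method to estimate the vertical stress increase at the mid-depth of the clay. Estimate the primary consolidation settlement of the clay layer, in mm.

S_c ≈ 31.3 mm

Mid-depth of clay below the ground surface: z = 1.1 + 6.5/2 = 4.35 m.
Total vertical stress at mid-clay: σ_v = 19.7×1.1 + 16.5×3.25 = 75.295 kPa.
Pore pressure: u = 9.81×(4.35 − 0.77) = 35.12 kPa.
Initial effective stress: σ'_0 = σ_v − u = 75.295 − 35.12 = 40.175 kPa.
Stress increase at mid-clay by the 2:1 spreading method:
Δσ = qBL/((B+z)(L+z)) = 80.8×5.4×12/((5.4+4.35)(12+4.35)) = 32.845 kPa
Final effective stress: σ'_f = 40.175 + 32.845 = 73.02 kPa.
σ'_f = 73.02 ≤ σ'_p = 119 kPa, so the clay remains overconsolidated and only the recompression index applies:
S_c = C_r·H/(1+e₀)·log₁₀(σ'_f/σ'_0) = 0.042×6.5/2.26×log₁₀(73.02/40.175)
    = 0.1208 × 0.25949 = 0.03135 m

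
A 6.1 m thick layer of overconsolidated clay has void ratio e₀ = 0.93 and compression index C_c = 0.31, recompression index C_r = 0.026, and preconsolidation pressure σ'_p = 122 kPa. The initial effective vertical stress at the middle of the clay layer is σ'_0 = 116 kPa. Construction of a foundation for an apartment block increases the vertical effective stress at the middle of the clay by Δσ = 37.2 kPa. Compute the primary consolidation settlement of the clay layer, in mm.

S_c ≈ 98.7 mm

Final effective stress: σ'_f = 116 + 37.2 = 153.2 kPa.
σ'_f = 153.2 > σ'_p = 122 kPa, so the stress path crosses the preconsolidation pressure — recompression up to σ'_p, then virgin compression beyond:
S_c = H/(1+e₀)·[C_r·log₁₀(σ'_p/σ'_0) + C_c·log₁₀(σ'_f/σ'_p)]
    = 6.1/1.93 × [0.026×log₁₀(122/116) + 0.31×log₁₀(153.2/122)]
    = 3.1606 × [0.00056945 + 0.030659] = 0.0987 m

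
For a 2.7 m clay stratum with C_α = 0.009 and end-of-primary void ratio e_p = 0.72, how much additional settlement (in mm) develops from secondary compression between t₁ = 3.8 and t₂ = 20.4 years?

S_s ≈ 10.3 mm

Secondary compression: S_s = C_α·H/(1+e_p)·log₁₀(t₂/t₁)
S_s = 0.009×2.7/(1+0.72)×log₁₀(20.4/3.8)
    = 0.01413 × 0.7298 = 0.01031 m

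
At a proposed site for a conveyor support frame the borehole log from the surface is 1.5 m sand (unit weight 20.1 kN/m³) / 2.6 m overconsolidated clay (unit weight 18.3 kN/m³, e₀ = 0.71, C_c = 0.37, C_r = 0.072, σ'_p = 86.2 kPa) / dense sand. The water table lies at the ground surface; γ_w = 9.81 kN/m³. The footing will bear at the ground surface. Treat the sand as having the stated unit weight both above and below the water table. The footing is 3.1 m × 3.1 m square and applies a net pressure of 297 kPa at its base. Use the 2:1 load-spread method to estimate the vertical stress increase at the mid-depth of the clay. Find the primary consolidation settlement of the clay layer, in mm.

Mid-depth of clay below the ground surface: z = 1.5 + 2.6/2 = 2.8 m.
Total vertical stress at mid-clay: σ_v = 20.1×1.5 + 18.3×1.3 = 53.94 kPa.
Pore pressure: u = 9.81×(2.8 − 0) = 27.468 kPa.
Initial effective stress: σ'_0 = σ_v − u = 53.94 − 27.468 = 26.472 kPa.
Stress increase at mid-clay by the 2:1 spreading method:
Δσ = qBL/((B+z)(L+z)) = 297×3.1×3.1/((3.1+2.8)(3.1+2.8)) = 81.993 kPa
Final effective stress: σ'_f = 26.472 + 81.993 = 108.47 kPa.
σ'_f = 108.47 > σ'_p = 86.2 kPa, so the stress path crosses the preconsolidation pressure — recompression up to σ'_p, then virgin compression beyond:
S_c = H/(1+e₀)·[C_r·log₁₀(σ'_p/σ'_0) + C_c·log₁₀(σ'_f/σ'_p)]
    = 2.6/1.71 × [0.072×log₁₀(86.2/26.472) + 0.37×log₁₀(108.47/86.2)]
    = 1.5205 × [0.036916 + 0.036927] = 0.1123 m

S_c ≈ 112 mm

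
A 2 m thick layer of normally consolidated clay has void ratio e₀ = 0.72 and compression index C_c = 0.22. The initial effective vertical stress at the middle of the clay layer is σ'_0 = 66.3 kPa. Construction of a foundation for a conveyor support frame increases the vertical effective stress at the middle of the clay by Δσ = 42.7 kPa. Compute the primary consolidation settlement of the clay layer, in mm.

Final effective stress: σ'_f = σ'_0 + Δσ = 66.3 + 42.7 = 109 kPa.
Normally consolidated clay, so the full stress increment lies on the virgin compression line:
S_c = C_c·H/(1+e₀)·log₁₀(σ'_f/σ'_0) = 0.22×2/(1+0.72)×log₁₀(109/66.3)
    = 0.25581 × 0.21591 = 0.05523 m

S_c ≈ 55.2 mm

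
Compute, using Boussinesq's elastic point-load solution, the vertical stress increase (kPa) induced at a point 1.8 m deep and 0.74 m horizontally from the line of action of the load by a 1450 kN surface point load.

Δσ_z ≈ 145 kPa

Boussinesq vertical stress below a point load on an elastic half-space:
Δσ_z = 3P/(2πz²) · [1 + (r/z)²]^(−5/2)
r/z = 0.74/1.8 = 0.41111; [1+(r/z)²]^(−5/2) = 0.67679.
Δσ_z = 3×1450/(2π×1.8²) × 0.67679 = 213.68 × 0.67679 = 144.6 kPa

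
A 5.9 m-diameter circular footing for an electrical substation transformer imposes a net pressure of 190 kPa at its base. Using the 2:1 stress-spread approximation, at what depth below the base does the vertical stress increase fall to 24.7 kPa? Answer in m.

2:1 spreading — at depth z the loaded area has grown by z in each plan dimension:
qD²/(D+z)² = Δσ_z ⇒ z = D(√(q/Δσ_z) − 1) = 5.9×(√(190/24.7) − 1) = 10.46 m

z ≈ 10.5 m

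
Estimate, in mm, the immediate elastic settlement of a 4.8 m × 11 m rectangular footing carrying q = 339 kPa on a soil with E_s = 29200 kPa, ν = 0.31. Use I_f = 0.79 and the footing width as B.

S_e ≈ 39.8 mm

Immediate (elastic) settlement: S_e = q·B·(1−ν²)/E_s · I_f.
S_e = 339 × 4.8 × (1 − 0.31²) / 29200 × 0.79
    = 339 × 4.8 × 0.9039 / 29200 × 0.79
    = 0.03979 m = 39.79 mm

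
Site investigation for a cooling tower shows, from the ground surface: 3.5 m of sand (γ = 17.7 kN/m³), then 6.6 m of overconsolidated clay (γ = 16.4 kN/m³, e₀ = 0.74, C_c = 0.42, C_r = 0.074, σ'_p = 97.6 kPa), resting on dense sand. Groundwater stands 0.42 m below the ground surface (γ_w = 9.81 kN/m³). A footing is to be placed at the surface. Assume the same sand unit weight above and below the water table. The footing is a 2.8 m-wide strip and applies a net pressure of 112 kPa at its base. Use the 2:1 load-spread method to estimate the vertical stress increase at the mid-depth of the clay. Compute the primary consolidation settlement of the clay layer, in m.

S_c ≈ 0.0581 m

Mid-depth of clay below the ground surface: z = 3.5 + 6.6/2 = 6.8 m.
Total vertical stress at mid-clay: σ_v = 17.7×3.5 + 16.4×3.3 = 116.07 kPa.
Pore pressure: u = 9.81×(6.8 − 0.42) = 62.588 kPa.
Initial effective stress: σ'_0 = σ_v − u = 116.07 − 62.588 = 53.482 kPa.
Stress increase at mid-clay by the 2:1 spreading method:
Δσ = qB/(B+z) = 112×2.8/(2.8+6.8) = 32.667 kPa
Final effective stress: σ'_f = 53.482 + 32.667 = 86.149 kPa.
σ'_f = 86.149 ≤ σ'_p = 97.6 kPa, so the clay remains overconsolidated and only the recompression index applies:
S_c = C_r·H/(1+e₀)·log₁₀(σ'_f/σ'_0) = 0.074×6.6/1.74×log₁₀(86.149/53.482)
    = 0.28069 × 0.20704 = 0.05811 m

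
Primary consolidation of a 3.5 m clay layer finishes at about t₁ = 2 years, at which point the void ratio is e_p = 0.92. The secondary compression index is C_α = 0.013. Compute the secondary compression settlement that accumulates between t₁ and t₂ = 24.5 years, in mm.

S_s ≈ 25.8 mm

Secondary compression: S_s = C_α·H/(1+e_p)·log₁₀(t₂/t₁)
S_s = 0.013×3.5/(1+0.92)×log₁₀(24.5/2)
    = 0.0237 × 1.088 = 0.02579 m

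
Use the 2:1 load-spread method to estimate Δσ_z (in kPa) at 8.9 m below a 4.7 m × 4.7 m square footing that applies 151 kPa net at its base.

By the 2:1 method the load spreads at 1 horizontal : 2 vertical, so at depth z the loaded area has grown by z in each plan dimension:
Δσ = qBL/((B+z)(L+z)) = 151×4.7×4.7/((4.7+8.9)(4.7+8.9)) = 18.034 kPa

Δσ_z ≈ 18 kPa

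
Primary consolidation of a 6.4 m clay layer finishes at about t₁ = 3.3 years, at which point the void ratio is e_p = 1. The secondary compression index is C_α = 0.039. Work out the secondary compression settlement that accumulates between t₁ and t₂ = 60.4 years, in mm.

S_s ≈ 158 mm

Secondary compression: S_s = C_α·H/(1+e_p)·log₁₀(t₂/t₁)
S_s = 0.039×6.4/(1+1)×log₁₀(60.4/3.3)
    = 0.1248 × 1.263 = 0.1576 m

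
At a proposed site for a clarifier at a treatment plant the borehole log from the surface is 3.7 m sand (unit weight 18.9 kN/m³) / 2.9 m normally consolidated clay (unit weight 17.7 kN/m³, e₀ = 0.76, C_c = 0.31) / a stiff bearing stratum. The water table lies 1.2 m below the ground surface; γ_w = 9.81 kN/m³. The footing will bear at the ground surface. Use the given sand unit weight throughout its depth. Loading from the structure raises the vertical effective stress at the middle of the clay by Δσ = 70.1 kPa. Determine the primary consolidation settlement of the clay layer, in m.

Mid-depth of clay below the ground surface: z = 3.7 + 2.9/2 = 5.15 m.
Total vertical stress at mid-clay: σ_v = 18.9×3.7 + 17.7×1.45 = 95.595 kPa.
Pore pressure: u = 9.81×(5.15 − 1.2) = 38.75 kPa.
Initial effective stress: σ'_0 = σ_v − u = 95.595 − 38.75 = 56.845 kPa.
Final effective stress: σ'_f = σ'_0 + Δσ = 56.845 + 70.1 = 126.94 kPa.
Normally consolidated clay, so the full stress increment lies on the virgin compression line:
S_c = C_c·H/(1+e₀)·log₁₀(σ'_f/σ'_0) = 0.31×2.9/(1+0.76)×log₁₀(126.94/56.845)
    = 0.5108 × 0.34891 = 0.1782 m

S_c ≈ 0.178 m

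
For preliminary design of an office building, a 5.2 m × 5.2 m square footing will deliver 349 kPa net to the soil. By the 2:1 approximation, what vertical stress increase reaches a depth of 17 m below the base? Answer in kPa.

Δσ_z ≈ 19.1 kPa

By the 2:1 method the load spreads at 1 horizontal : 2 vertical, so at depth z the loaded area has grown by z in each plan dimension:
Δσ = qBL/((B+z)(L+z)) = 349×5.2×5.2/((5.2+17)(5.2+17)) = 19.148 kPa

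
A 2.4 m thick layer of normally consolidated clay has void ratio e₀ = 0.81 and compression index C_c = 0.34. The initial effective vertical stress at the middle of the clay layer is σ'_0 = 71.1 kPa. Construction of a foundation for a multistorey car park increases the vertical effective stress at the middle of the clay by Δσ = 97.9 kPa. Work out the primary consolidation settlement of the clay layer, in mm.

Final effective stress: σ'_f = σ'_0 + Δσ = 71.1 + 97.9 = 169 kPa.
Normally consolidated clay, so the full stress increment lies on the virgin compression line:
S_c = C_c·H/(1+e₀)·log₁₀(σ'_f/σ'_0) = 0.34×2.4/(1+0.81)×log₁₀(169/71.1)
    = 0.45083 × 0.37602 = 0.1695 m

S_c ≈ 170 mm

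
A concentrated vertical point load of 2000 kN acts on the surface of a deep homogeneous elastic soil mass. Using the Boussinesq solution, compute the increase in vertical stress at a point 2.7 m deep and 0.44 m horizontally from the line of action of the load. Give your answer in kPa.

Δσ_z ≈ 123 kPa

Boussinesq vertical stress below a point load on an elastic half-space:
Δσ_z = 3P/(2πz²) · [1 + (r/z)²]^(−5/2)
r/z = 0.44/2.7 = 0.16296; [1+(r/z)²]^(−5/2) = 0.93657.
Δσ_z = 3×2000/(2π×2.7²) × 0.93657 = 130.99 × 0.93657 = 122.7 kPa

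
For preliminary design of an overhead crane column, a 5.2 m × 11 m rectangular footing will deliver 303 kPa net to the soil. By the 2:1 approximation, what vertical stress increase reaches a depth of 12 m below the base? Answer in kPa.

By the 2:1 method the load spreads at 1 horizontal : 2 vertical, so at depth z the loaded area has grown by z in each plan dimension:
Δσ = qBL/((B+z)(L+z)) = 303×5.2×11/((5.2+12)(11+12)) = 43.811 kPa

Δσ_z ≈ 43.8 kPa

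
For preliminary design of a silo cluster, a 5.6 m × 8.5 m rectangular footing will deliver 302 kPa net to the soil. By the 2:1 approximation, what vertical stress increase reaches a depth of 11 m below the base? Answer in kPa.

Δσ_z ≈ 44.4 kPa

By the 2:1 method the load spreads at 1 horizontal : 2 vertical, so at depth z the loaded area has grown by z in each plan dimension:
Δσ = qBL/((B+z)(L+z)) = 302×5.6×8.5/((5.6+11)(8.5+11)) = 44.409 kPa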